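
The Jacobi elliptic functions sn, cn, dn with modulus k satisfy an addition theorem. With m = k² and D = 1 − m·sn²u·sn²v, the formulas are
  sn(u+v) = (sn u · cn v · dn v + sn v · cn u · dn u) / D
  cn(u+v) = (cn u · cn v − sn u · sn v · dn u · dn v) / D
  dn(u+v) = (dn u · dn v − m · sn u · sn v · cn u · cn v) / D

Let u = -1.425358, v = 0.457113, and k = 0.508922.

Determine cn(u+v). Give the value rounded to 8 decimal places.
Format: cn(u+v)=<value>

cn(u+v)=0.59308790

sn u = -0.9738797520334978, cn u = 0.2270643710034071, dn u = 0.8685344332371739
sn v = 0.4378156858353406, cn v = 0.8990647503025187, dn v = 0.9748609675459754
m = k² = 0.259001602084
D = 1 − m·sn²u·sn²v = 0.952913570704887
cn(u+v) = (cn u·cn v − sn u·sn v·dn u·dn v)/D = 0.5651615109587217/0.952913570704887 = 0.5930879025478268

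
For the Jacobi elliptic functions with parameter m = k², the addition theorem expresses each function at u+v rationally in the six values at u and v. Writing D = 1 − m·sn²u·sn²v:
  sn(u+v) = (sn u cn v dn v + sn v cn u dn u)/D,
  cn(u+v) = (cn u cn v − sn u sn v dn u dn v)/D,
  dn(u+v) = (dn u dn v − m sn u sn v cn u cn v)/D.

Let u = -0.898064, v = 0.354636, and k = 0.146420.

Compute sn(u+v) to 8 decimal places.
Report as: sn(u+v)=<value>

sn u = -0.7807489159088914, cn u = 0.6248448849971414, dn u = 0.9934442938179766
sn v = 0.3471033168113954, cn v = 0.9378268963185733, dn v = 0.9987076830204533
m = k² = 0.0214388164
D = 1 − m·sn²u·sn²v = 0.9984255056296992
sn(u+v) = (sn u·cn v·dn v + sn v·cn u·dn u)/D = -0.5157971957018597/0.9984255056296992 = -0.5166105961771784

sn(u+v)=-0.51661060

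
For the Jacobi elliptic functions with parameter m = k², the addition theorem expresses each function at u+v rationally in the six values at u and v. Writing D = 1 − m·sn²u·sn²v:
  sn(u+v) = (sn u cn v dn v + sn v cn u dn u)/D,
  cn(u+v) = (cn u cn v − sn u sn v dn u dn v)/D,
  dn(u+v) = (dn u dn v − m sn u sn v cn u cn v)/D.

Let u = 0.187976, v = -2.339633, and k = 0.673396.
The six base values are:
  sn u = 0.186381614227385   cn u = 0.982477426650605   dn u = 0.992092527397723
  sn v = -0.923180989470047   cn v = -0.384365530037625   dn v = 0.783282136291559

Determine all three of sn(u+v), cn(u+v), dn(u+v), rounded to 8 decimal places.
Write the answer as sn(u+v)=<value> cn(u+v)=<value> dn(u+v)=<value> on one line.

sn(u+v)=-0.96895407 cn(u+v)=-0.24724081 dn(u+v)=0.75779751

m = k² = 0.453462172816
D = 1 − m·sn²u·sn²v = 0.9865747955661772
sn(u+v) = (sn u·cn v·dn v + sn v·cn u·dn u)/D = -0.9559456586353925/0.9865747955661772 = -0.9689540650456135
cn(u+v) = (cn u·cn v − sn u·sn v·dn u·dn v)/D = -0.2439215549773942/0.9865747955661772 = -0.247240813442241
dn(u+v) = (dn u·dn v − m·sn u·sn v·cn u·cn v)/D = 0.7476239272286995/0.9865747955661772 = 0.7577975137705113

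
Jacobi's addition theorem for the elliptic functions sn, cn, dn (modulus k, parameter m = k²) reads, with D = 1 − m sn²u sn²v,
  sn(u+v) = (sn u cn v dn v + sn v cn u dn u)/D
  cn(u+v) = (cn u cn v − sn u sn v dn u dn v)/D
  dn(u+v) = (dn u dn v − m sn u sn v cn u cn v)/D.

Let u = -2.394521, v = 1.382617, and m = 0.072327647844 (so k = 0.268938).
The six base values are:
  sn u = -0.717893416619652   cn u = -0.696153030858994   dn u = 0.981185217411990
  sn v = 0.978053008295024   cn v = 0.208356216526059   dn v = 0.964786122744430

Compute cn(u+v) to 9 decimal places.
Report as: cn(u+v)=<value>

cn(u+v)=0.538832991

m = k² = 0.072327647844
D = 1 − m·sn²u·sn²v = 0.9643426495409304
cn(u+v) = (cn u·cn v − sn u·sn v·dn u·dn v)/D = 0.5196196343188937/0.9643426495409304 = 0.5388329911222485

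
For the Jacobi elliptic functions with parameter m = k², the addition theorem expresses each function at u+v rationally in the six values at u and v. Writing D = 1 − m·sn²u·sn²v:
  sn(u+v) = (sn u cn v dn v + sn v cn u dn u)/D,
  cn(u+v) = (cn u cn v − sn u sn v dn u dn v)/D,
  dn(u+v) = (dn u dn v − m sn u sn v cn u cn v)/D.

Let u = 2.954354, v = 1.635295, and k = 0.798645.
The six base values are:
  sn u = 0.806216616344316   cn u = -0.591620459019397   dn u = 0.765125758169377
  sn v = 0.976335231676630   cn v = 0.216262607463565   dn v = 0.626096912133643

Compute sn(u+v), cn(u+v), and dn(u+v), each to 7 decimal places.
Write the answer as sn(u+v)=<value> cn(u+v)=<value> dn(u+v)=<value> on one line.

sn(u+v)=-0.5502398 cn(u+v)=-0.8350067 dn(u+v)=0.8982689

m = k² = 0.637833836025
D = 1 − m·sn²u·sn²v = 0.604807251896801
sn(u+v) = (sn u·cn v·dn v + sn v·cn u·dn u)/D = -0.332789043486384/0.604807251896801 = -0.5502398366466152
cn(u+v) = (cn u·cn v − sn u·sn v·dn u·dn v)/D = -0.5050180833221501/0.604807251896801 = -0.8350066599537433
dn(u+v) = (dn u·dn v − m·sn u·sn v·cn u·cn v)/D = 0.5432795238948631/0.604807251896801 = 0.8982688653137439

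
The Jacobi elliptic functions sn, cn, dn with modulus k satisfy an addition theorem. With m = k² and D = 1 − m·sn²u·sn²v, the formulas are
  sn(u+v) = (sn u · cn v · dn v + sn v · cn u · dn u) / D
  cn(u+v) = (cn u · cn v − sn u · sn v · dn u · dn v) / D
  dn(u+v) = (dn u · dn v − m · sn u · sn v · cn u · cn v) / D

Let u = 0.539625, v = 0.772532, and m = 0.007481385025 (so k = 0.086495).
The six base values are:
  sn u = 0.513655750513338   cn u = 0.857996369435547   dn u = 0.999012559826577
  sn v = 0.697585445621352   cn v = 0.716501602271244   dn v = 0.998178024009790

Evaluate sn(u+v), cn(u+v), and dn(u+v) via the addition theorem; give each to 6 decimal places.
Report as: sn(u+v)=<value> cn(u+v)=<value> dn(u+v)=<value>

sn(u+v)=0.966228 cn(u+v)=0.257691 dn(u+v)=0.996502

m = k² = 0.007481385025
D = 1 − m·sn²u·sn²v = 0.9990394474330897
sn(u+v) = (sn u·cn v·dn v + sn v·cn u·dn u)/D = 0.9652993883330041/0.9990394474330897 = 0.9662275006389622
cn(u+v) = (cn u·cn v − sn u·sn v·dn u·dn v)/D = 0.2574430197370699/0.9990394474330897 = 0.2576905450515877
dn(u+v) = (dn u·dn v − m·sn u·sn v·cn u·cn v)/D = 0.9955443943877645/0.9990394474330897 = 0.9965015865446501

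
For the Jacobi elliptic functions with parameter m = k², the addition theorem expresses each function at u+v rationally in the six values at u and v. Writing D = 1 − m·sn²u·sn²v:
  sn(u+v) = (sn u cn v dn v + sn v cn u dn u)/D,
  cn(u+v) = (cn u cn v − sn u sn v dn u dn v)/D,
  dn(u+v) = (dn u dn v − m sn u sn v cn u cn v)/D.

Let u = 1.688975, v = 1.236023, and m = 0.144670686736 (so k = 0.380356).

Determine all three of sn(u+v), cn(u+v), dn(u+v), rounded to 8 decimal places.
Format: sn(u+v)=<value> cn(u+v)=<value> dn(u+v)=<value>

sn(u+v)=0.33309234 cn(u+v)=-0.94289421 dn(u+v)=0.99194189

sn u = 0.9986483535811959, cn u = -0.05197562784196725, dn u = 0.9250514235378688
sn v = 0.9329515717521428, cn v = 0.3600018955022409, dn v = 0.9349218318696517
m = k² = 0.144670686736
D = 1 − m·sn²u·sn²v = 0.8744190034474245
sn(u+v) = (sn u·cn v·dn v + sn v·cn u·dn u)/D = 0.2912622715986951/0.8744190034474245 = 0.3330923395424669
cn(u+v) = (cn u·cn v − sn u·sn v·dn u·dn v)/D = -0.8244846164320805/0.8744190034474245 = -0.9428942111064878
dn(u+v) = (dn u·dn v − m·sn u·sn v·cn u·cn v)/D = 0.8673728393153465/0.8744190034474245 = 0.9919418904389105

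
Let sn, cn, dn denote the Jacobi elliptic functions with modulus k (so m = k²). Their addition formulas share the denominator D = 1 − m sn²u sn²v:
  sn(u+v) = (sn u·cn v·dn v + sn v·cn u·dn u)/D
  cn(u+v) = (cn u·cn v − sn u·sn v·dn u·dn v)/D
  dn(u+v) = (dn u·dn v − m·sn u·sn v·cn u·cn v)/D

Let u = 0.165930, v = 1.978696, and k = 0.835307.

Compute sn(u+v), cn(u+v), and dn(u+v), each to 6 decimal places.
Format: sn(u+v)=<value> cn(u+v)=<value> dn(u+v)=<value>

sn u = 0.1646489987140546, cn u = 0.9863522226985953, dn u = 0.9904972600289419
sn v = 0.9986807387522404, cn v = 0.05134960608689589, dn v = 0.5514544389274791
m = k² = 0.697737784249
D = 1 − m·sn²u·sn²v = 0.9811346973262458
sn(u+v) = (sn u·cn v·dn v + sn v·cn u·dn u)/D = 0.9803526437052997/0.9811346973262458 = 0.9992029090163896
cn(u+v) = (cn u·cn v − sn u·sn v·dn u·dn v)/D = -0.03916616240447392/0.9811346973262458 = -0.03991925116011918
dn(u+v) = (dn u·dn v − m·sn u·sn v·cn u·cn v)/D = 0.5404031605885667/0.9811346973262458 = 0.5507940571883297

sn(u+v)=0.999203 cn(u+v)=-0.039919 dn(u+v)=0.550794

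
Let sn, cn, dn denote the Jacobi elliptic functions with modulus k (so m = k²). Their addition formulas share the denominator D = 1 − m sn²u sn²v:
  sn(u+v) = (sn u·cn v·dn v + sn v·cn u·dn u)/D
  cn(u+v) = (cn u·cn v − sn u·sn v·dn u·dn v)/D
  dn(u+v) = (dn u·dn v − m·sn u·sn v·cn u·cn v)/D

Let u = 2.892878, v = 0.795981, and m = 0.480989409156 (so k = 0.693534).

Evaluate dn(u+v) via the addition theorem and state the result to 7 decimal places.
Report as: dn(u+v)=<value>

sn u = 0.681538940762313, cn u = -0.7317818474276226, dn u = 0.8812392789348307
sn v = 0.6893975786238344, cn v = 0.7243831711101481, dn v = 0.8782941615430997
m = k² = 0.480989409156
D = 1 − m·sn²u·sn²v = 0.8938166626538004
dn(u+v) = (dn u·dn v − m·sn u·sn v·cn u·cn v)/D = 0.8937843093151085/0.8938166626538004 = 0.9999638031600397

dn(u+v)=0.9999638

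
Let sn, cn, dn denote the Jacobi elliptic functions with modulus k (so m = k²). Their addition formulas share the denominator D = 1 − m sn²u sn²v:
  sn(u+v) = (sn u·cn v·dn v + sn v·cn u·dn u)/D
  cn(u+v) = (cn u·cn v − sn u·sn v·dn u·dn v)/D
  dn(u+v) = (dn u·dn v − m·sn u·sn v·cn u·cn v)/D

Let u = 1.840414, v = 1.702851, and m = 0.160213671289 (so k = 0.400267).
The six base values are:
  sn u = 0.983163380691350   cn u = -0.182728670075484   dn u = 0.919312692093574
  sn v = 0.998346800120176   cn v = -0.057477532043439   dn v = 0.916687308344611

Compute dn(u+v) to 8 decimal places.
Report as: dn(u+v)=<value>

m = k² = 0.160213671289
D = 1 − m·sn²u·sn²v = 0.845647445457937
dn(u+v) = (dn u·dn v − m·sn u·sn v·cn u·cn v)/D = 0.8410706520349134/0.845647445457937 = 0.9945878232736277

dn(u+v)=0.99458782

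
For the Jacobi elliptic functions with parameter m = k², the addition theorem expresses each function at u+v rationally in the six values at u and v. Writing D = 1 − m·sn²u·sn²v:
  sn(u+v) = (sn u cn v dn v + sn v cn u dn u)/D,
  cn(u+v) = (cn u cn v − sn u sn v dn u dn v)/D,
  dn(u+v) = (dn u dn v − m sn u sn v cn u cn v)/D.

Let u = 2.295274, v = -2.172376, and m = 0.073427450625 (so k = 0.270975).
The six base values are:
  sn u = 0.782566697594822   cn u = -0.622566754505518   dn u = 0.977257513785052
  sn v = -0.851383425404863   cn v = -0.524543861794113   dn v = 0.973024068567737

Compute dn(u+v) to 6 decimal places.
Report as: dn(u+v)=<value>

dn(u+v)=0.999448

m = k² = 0.073427450625
D = 1 − m·sn²u·sn²v = 0.9674049570966124
dn(u+v) = (dn u·dn v − m·sn u·sn v·cn u·cn v)/D = 0.9668712544906843/0.9674049570966124 = 0.9994483152044932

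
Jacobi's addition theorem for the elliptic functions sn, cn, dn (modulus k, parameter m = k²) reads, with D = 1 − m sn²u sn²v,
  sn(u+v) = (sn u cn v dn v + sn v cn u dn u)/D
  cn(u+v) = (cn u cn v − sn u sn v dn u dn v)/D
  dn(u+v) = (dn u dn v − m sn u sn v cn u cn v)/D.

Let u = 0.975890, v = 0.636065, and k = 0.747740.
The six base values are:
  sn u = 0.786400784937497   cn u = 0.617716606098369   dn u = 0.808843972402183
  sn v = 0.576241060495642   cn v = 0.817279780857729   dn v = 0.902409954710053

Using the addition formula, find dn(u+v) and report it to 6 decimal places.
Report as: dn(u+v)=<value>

m = k² = 0.5591151076
D = 1 − m·sn²u·sn²v = 0.8851852971982996
dn(u+v) = (dn u·dn v − m·sn u·sn v·cn u·cn v)/D = 0.6019974095800119/0.8851852971982996 = 0.6800806695337057

dn(u+v)=0.680081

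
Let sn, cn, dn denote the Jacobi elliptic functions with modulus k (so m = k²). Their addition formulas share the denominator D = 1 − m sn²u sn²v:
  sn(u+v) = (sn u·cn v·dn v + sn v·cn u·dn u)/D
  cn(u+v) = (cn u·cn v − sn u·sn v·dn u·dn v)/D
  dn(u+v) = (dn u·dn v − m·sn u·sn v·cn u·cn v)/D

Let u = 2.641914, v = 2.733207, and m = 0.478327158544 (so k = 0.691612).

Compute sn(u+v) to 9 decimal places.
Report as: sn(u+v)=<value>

sn(u+v)=-0.995356596

sn u = 0.8193888720307492, cn u = -0.5732380625814868, dn u = 0.8239247801121754
sn v = 0.7733915349150048, cn v = -0.6339286503399361, dn v = 0.8449236890500365
m = k² = 0.478327158544
D = 1 − m·sn²u·sn²v = 0.807910338312685
sn(u+v) = (sn u·cn v·dn v + sn v·cn u·dn u)/D = -0.8041588840116267/0.807910338312685 = -0.9953565957468831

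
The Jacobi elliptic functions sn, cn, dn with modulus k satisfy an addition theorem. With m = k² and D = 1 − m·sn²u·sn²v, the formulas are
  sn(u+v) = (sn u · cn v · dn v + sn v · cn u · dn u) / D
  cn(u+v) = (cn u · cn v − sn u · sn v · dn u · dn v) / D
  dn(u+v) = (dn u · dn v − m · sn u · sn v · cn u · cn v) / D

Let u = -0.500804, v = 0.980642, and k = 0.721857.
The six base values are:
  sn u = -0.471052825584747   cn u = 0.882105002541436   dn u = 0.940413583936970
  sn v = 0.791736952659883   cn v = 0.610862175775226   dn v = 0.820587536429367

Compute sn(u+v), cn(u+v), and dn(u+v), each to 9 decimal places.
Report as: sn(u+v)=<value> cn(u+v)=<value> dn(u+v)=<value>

m = k² = 0.521077528449
D = 1 − m·sn²u·sn²v = 0.9275224671573737
sn(u+v) = (sn u·cn v·dn v + sn v·cn u·dn u)/D = 0.4206575511732586/0.9275224671573737 = 0.4535281527599754
cn(u+v) = (cn u·cn v − sn u·sn v·dn u·dn v)/D = 0.8266469329300258/0.9275224671573737 = 0.8912419506812527
dn(u+v) = (dn u·dn v − m·sn u·sn v·cn u·cn v)/D = 0.8764084733989051/0.9275224671573737 = 0.9448919076697729

sn(u+v)=0.453528153 cn(u+v)=0.891241951 dn(u+v)=0.944891908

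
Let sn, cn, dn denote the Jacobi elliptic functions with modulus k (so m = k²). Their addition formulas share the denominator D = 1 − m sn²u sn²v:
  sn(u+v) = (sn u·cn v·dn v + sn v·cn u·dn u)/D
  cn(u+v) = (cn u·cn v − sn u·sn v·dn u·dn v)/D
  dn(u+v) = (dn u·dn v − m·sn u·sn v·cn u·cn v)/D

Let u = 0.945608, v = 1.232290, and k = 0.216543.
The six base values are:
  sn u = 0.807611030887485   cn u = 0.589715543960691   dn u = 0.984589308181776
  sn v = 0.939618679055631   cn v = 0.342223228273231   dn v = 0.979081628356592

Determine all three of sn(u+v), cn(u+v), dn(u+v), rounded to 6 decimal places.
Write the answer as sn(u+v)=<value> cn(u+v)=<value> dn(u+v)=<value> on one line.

m = k² = 0.046890870849
D = 1 − m·sn²u·sn²v = 0.9729979917106402
sn(u+v) = (sn u·cn v·dn v + sn v·cn u·dn u)/D = 0.8161703233654309/0.9729979917106402 = 0.8388201520647657
cn(u+v) = (cn u·cn v − sn u·sn v·dn u·dn v)/D = -0.5297085001493812/0.9729979917106402 = -0.5444086263920175
dn(u+v) = (dn u·dn v − m·sn u·sn v·cn u·cn v)/D = 0.9568121490990598/0.9729979917106402 = 0.9833649783972073

sn(u+v)=0.838820 cn(u+v)=-0.544409 dn(u+v)=0.983365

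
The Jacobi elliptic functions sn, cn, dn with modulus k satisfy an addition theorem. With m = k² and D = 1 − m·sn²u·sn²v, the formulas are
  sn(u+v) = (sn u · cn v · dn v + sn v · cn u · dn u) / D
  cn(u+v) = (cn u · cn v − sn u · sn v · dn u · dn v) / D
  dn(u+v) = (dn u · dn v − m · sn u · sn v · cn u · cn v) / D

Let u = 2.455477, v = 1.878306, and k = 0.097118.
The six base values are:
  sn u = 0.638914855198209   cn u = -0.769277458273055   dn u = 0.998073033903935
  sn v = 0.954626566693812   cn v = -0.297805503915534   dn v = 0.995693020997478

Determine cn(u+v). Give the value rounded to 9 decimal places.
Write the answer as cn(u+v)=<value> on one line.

cn(u+v)=-0.378360428

m = k² = 0.009431905924
D = 1 − m·sn²u·sn²v = 0.9964912496832789
cn(u+v) = (cn u·cn v − sn u·sn v·dn u·dn v)/D = -0.3770328559753775/0.9964912496832789 = -0.3783604282478268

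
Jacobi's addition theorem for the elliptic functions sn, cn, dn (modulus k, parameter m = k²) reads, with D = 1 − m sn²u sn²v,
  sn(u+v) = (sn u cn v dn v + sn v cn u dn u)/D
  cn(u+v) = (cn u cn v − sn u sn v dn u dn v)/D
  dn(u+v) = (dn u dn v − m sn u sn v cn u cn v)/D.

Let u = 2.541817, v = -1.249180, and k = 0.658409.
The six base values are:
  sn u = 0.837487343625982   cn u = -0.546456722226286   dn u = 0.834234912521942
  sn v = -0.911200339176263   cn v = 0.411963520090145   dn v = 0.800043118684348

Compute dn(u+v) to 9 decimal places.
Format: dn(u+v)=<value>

m = k² = 0.433502411281
D = 1 − m·sn²u·sn²v = 0.7475497715208713
dn(u+v) = (dn u·dn v − m·sn u·sn v·cn u·cn v)/D = 0.5929510165223375/0.7475497715208713 = 0.7931926931313129

dn(u+v)=0.793192693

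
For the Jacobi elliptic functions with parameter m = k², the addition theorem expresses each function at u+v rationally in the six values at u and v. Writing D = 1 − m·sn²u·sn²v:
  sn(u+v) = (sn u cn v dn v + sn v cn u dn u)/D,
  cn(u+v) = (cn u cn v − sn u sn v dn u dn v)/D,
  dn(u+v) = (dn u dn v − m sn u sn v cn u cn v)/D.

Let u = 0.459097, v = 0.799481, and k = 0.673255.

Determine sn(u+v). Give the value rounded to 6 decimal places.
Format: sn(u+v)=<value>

sn(u+v)=0.912321

sn u = 0.4368704738283288, cn u = 0.8995244238468522, dn u = 0.95576689028923
sn v = 0.6930952049327349, cn v = 0.7208460563110893, dn v = 0.8844527225177179
m = k² = 0.453272295025
D = 1 − m·sn²u·sn²v = 0.9584424103300572
sn(u+v) = (sn u·cn v·dn v + sn v·cn u·dn u)/D = 0.8744072947259079/0.9584424103300572 = 0.91232116327656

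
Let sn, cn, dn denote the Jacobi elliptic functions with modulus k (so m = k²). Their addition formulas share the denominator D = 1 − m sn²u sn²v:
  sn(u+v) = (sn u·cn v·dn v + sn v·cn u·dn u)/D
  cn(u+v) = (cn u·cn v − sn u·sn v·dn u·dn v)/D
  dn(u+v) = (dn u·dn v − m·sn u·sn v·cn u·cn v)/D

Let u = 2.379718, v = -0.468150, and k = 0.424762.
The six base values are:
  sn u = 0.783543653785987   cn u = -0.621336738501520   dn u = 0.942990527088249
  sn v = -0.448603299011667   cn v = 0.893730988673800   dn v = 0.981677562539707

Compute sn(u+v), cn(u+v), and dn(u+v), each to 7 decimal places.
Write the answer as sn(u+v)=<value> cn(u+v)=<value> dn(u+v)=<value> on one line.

m = k² = 0.180422756644
D = 1 − m·sn²u·sn²v = 0.9777083284720284
sn(u+v) = (sn u·cn v·dn v + sn v·cn u·dn u)/D = 0.9502897071122659/0.9777083284720284 = 0.9719562362707776
cn(u+v) = (cn u·cn v − sn u·sn v·dn u·dn v)/D = -0.2299196557931741/0.9777083284720284 = -0.2351618055176994
dn(u+v) = (dn u·dn v − m·sn u·sn v·cn u·cn v)/D = 0.8904957664208126/0.9777083284720284 = 0.9107989985239132

sn(u+v)=0.9719562 cn(u+v)=-0.2351618 dn(u+v)=0.9107990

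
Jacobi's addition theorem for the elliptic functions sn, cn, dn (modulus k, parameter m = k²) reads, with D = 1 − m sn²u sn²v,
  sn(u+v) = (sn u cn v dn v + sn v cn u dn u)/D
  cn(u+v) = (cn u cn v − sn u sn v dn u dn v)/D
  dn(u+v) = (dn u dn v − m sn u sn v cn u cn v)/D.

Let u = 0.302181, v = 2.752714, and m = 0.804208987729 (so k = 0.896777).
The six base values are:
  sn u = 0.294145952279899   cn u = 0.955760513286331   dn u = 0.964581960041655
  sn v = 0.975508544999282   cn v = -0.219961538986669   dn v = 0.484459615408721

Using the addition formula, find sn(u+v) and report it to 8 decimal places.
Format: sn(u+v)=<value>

m = k² = 0.804208987729
D = 1 − m·sn²u·sn²v = 0.9337849317116504
sn(u+v) = (sn u·cn v·dn v + sn v·cn u·dn u)/D = 0.8679855249781396/0.9337849317116504 = 0.9295347306441336

sn(u+v)=0.92953473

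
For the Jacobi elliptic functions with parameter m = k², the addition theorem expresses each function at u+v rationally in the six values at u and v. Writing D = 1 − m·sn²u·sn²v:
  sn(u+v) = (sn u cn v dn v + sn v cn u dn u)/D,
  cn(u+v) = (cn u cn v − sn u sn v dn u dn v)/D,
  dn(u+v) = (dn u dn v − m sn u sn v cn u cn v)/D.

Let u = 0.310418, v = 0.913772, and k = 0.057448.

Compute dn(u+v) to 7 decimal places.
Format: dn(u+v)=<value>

sn u = 0.3054413181293591, cn u = 0.9522109016281003, dn u = 0.9998460396691764
sn v = 0.7915963601433326, cn v = 0.6110443540430001, dn v = 0.9989654484943496
m = k² = 0.003300272704
D = 1 − m·sn²u·sn²v = 0.999807064131161
dn(u+v) = (dn u·dn v − m·sn u·sn v·cn u·cn v)/D = 0.9983473596281548/0.999807064131161 = 0.9985400138132903

dn(u+v)=0.9985400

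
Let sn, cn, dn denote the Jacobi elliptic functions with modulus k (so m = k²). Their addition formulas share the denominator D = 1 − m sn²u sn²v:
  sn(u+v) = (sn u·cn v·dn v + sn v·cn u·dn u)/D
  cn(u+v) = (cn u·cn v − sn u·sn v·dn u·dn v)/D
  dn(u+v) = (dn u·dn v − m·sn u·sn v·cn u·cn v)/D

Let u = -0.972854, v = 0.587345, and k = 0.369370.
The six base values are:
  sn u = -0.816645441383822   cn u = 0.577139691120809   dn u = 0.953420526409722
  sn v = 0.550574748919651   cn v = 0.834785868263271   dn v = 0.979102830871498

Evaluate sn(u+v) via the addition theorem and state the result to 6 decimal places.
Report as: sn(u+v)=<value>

m = k² = 0.1364341969
D = 1 − m·sn²u·sn²v = 0.9724181811452464
sn(u+v) = (sn u·cn v·dn v + sn v·cn u·dn u)/D = -0.364520455594963/0.9724181811452464 = -0.3748597698632662

sn(u+v)=-0.374860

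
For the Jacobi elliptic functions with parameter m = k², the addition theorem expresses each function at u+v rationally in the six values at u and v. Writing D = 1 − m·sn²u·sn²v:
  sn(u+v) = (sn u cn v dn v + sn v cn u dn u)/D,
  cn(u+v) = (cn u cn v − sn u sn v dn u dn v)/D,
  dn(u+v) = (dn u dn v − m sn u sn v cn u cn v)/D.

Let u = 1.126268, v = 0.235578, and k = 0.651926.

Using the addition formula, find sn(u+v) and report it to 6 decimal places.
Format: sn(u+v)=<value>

sn u = 0.8664825432982335, cn u = 0.4992073739032957, dn u = 0.8251713536370896
sn v = 0.2325154020710311, cn v = 0.9725927142436071, dn v = 0.9884445577911773
m = k² = 0.425007509476
D = 1 − m·sn²u·sn²v = 0.9827487848537758
sn(u+v) = (sn u·cn v·dn v + sn v·cn u·dn u)/D = 0.9287768848529962/0.9827487848537758 = 0.9450806749063443

sn(u+v)=0.945081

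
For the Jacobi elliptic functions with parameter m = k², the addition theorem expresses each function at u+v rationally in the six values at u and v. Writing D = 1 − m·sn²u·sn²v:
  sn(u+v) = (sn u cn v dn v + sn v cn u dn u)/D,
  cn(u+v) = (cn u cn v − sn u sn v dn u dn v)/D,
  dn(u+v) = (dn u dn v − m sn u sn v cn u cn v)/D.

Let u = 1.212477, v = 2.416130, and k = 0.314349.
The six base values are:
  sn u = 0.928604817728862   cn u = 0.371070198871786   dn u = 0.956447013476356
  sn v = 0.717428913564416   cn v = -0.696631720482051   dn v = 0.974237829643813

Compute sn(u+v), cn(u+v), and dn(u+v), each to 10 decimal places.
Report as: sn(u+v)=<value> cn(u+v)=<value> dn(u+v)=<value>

sn(u+v)=-0.3928370174 cn(u+v)=-0.9196081110 dn(u+v)=0.9923460751

m = k² = 0.098815293801
D = 1 − m·sn²u·sn²v = 0.9561425090714268
sn(u+v) = (sn u·cn v·dn v + sn v·cn u·dn u)/D = -0.3756081714510556/0.9561425090714268 = -0.3928370173770785
cn(u+v) = (cn u·cn v − sn u·sn v·dn u·dn v)/D = -0.8792764065938526/0.9561425090714268 = -0.9196081109789544
dn(u+v) = (dn u·dn v − m·sn u·sn v·cn u·cn v)/D = 0.9488242660962639/0.9561425090714268 = 0.992346075082186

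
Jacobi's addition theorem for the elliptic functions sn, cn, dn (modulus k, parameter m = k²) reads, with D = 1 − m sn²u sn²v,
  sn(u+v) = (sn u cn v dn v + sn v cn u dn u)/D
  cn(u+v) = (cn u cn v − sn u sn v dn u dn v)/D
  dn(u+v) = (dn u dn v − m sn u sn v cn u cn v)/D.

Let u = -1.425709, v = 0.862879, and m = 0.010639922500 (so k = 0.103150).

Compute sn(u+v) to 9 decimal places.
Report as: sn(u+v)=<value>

sn u = -0.9889940774472585, cn u = 0.1479551106729539, dn u = 0.9947828873722485
sn v = 0.7590795096817063, cn v = 0.6509979247135741, dn v = 0.9969299165669339
m = k² = 0.0106399225
D = 1 − m·sn²u·sn²v = 0.9940034648586746
sn(u+v) = (sn u·cn v·dn v + sn v·cn u·dn u)/D = -0.5301327101151916/0.9940034648586746 = -0.5333308472828762

sn(u+v)=-0.533330847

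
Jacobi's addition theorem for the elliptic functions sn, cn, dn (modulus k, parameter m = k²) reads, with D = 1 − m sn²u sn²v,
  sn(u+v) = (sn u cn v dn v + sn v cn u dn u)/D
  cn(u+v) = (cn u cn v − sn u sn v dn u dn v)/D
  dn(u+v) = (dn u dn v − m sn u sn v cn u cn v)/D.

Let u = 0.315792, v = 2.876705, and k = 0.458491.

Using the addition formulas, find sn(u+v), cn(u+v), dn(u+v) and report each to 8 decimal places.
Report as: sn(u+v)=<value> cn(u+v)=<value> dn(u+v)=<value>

sn(u+v)=0.13660499 cn(u+v)=-0.99062560 dn(u+v)=0.99803668

sn u = 0.3095421403375905, cn u = 0.9508857257079966, dn u = 0.9898778030081505
sn v = 0.4347826585763597, cn v = -0.9005354184046692, dn v = 0.9799295868655975
m = k² = 0.210213997081
D = 1 − m·sn²u·sn²v = 0.9961924499558885
sn(u+v) = (sn u·cn v·dn v + sn v·cn u·dn u)/D = 0.136084858126656/0.9961924499558885 = 0.1366049884564793
cn(u+v) = (cn u·cn v − sn u·sn v·dn u·dn v)/D = -0.9868537423234323/0.9961924499558885 = -0.9906255988660929
dn(u+v) = (dn u·dn v − m·sn u·sn v·cn u·cn v)/D = 0.9942366044910165/0.9961924499558885 = 0.9980366790925201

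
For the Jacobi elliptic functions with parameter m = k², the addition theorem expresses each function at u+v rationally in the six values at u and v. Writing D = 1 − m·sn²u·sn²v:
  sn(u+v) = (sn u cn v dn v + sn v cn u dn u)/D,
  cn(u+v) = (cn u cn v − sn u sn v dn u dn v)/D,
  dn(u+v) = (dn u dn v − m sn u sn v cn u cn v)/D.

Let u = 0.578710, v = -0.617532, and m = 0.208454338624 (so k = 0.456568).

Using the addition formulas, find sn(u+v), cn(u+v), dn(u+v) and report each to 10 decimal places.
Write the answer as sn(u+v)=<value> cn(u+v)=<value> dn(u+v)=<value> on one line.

sn u = 0.5416757699563414, cn u = 0.8405875089734588, dn u = 0.9689359433086208
sn v = -0.5728454347794618, cn v = 0.8196634113173098, dn v = 0.9651918536509429
m = k² = 0.208454338624
D = 1 − m·sn²u·sn²v = 0.979929200612847
sn(u+v) = (sn u·cn v·dn v + sn v·cn u·dn u)/D = -0.03803126626137931/0.979929200612847 = -0.03881021836842354
cn(u+v) = (cn u·cn v − sn u·sn v·dn u·dn v)/D = 0.9791909216288156/0.979929200612847 = 0.9992465996690683
dn(u+v) = (dn u·dn v − m·sn u·sn v·cn u·cn v)/D = 0.9797753490511506/0.979929200612847 = 0.9998429972679657

sn(u+v)=-0.0388102184 cn(u+v)=0.9992465997 dn(u+v)=0.9998429973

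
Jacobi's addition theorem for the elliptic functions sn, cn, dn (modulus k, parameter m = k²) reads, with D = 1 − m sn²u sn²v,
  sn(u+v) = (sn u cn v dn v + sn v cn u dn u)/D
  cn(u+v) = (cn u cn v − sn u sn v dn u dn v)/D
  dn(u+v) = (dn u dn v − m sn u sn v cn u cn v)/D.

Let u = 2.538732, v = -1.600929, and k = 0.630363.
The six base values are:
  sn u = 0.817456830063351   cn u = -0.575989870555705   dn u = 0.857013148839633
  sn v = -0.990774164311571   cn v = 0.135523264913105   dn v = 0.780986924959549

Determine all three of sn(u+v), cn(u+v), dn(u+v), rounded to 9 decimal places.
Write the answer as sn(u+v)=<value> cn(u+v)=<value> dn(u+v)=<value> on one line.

m = k² = 0.397357511769
D = 1 − m·sn²u·sn²v = 0.7393483804869054
sn(u+v) = (sn u·cn v·dn v + sn v·cn u·dn u)/D = 0.5755979175238512/0.7393483804869054 = 0.778520563127203
cn(u+v) = (cn u·cn v − sn u·sn v·dn u·dn v)/D = 0.4640291640304688/0.7393483804869054 = 0.6276190984889663
dn(u+v) = (dn u·dn v − m·sn u·sn v·cn u·cn v)/D = 0.6441943288093222/0.7393483804869054 = 0.8713001148187834

sn(u+v)=0.778520563 cn(u+v)=0.627619098 dn(u+v)=0.871300115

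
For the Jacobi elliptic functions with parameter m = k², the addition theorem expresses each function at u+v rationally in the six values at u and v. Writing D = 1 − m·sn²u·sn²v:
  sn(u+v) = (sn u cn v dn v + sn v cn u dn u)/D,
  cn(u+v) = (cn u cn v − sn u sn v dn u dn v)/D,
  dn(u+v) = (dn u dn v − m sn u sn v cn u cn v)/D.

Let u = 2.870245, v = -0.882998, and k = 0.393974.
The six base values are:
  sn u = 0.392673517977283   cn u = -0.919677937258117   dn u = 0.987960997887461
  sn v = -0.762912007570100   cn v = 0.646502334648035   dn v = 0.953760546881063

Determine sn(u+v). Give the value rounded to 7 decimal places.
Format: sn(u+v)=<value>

sn(u+v)=0.9485250

m = k² = 0.155215512676
D = 1 − m·sn²u·sn²v = 0.9860701239814413
sn(u+v) = (sn u·cn v·dn v + sn v·cn u·dn u)/D = 0.935312173747269/0.9860701239814413 = 0.9485250095305315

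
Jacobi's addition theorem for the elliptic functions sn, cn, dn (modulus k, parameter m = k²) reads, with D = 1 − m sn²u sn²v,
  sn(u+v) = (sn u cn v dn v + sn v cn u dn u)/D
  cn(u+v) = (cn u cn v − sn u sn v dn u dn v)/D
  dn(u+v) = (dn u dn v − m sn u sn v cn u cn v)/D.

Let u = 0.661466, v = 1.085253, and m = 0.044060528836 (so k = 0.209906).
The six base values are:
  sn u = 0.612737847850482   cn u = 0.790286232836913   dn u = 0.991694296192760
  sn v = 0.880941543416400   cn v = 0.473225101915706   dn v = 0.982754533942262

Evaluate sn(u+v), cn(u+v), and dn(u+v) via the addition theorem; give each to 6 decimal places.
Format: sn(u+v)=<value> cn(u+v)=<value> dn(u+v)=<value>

sn(u+v)=0.988061 cn(u+v)=-0.154066 dn(u+v)=0.978256

m = k² = 0.044060528836
D = 1 − m·sn²u·sn²v = 0.9871621203217923
sn(u+v) = (sn u·cn v·dn v + sn v·cn u·dn u)/D = 0.9753759607675426/0.9871621203217923 = 0.9880605633951922
cn(u+v) = (cn u·cn v − sn u·sn v·dn u·dn v)/D = -0.1520880894580831/0.9871621203217923 = -0.1540659698414136
dn(u+v) = (dn u·dn v − m·sn u·sn v·cn u·cn v)/D = 0.9656975217617189/0.9871621203217923 = 0.9782562578950291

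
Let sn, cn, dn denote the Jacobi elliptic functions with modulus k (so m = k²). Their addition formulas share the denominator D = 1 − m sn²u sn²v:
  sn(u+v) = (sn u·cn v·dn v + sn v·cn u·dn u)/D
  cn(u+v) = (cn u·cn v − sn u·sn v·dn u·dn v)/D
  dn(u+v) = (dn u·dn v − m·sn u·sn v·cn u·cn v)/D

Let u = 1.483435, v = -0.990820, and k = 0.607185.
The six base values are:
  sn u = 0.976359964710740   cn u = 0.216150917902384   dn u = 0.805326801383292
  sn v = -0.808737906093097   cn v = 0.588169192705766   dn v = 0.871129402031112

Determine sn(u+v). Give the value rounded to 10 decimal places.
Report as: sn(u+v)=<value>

sn(u+v)=0.4667771774

m = k² = 0.368673624225
D = 1 − m·sn²u·sn²v = 0.7701324892525786
sn(u+v) = (sn u·cn v·dn v + sn v·cn u·dn u)/D = 0.3594802695678662/0.7701324892525786 = 0.4667771774136492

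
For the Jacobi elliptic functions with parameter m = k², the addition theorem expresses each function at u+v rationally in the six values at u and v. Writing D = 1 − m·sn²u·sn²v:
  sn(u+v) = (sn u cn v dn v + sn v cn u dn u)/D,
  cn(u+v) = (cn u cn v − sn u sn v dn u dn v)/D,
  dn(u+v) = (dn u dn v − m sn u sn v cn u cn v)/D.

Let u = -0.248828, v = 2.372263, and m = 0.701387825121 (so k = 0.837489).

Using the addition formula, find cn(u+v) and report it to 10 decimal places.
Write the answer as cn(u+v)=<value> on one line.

sn u = -0.244547374544482, cn u = 0.9696373454046625, dn u = 0.9788026412081284
sn v = 0.9867845560879534, cn v = -0.1620377729614323, dn v = 0.5630523793171288
m = k² = 0.701387825121
D = 1 − m·sn²u·sn²v = 0.9591559386456857
cn(u+v) = (cn u·cn v − sn u·sn v·dn u·dn v)/D = -0.02412472404876826/0.9591559386456857 = -0.02515203532267341

cn(u+v)=-0.0251520353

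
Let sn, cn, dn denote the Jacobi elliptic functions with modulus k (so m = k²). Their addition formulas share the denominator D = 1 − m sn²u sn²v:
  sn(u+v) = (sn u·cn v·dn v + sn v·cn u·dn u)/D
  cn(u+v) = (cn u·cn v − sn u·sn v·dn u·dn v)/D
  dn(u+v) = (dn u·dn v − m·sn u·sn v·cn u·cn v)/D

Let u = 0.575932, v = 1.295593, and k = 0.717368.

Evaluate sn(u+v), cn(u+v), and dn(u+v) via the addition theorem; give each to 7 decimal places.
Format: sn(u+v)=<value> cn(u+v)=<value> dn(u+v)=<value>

sn(u+v)=0.9999943 cn(u+v)=-0.0033892 dn(u+v)=0.6966987

sn u = 0.5317759212381745, cn u = 0.8468850982224749, dn u = 0.9243774934420795
sn v = 0.9176304509434549, cn v = 0.397434718540431, dn v = 0.7527742855869711
m = k² = 0.514616847424
D = 1 − m·sn²u·sn²v = 0.8774602553491545
sn(u+v) = (sn u·cn v·dn v + sn v·cn u·dn u)/D = 0.8774552159287876/0.8774602553491545 = 0.9999942568106804
cn(u+v) = (cn u·cn v − sn u·sn v·dn u·dn v)/D = -0.002973845451285662/0.8774602553491545 = -0.003389151170274173
dn(u+v) = (dn u·dn v − m·sn u·sn v·cn u·cn v)/D = 0.6113254097961177/0.8774602553491545 = 0.6966986892789374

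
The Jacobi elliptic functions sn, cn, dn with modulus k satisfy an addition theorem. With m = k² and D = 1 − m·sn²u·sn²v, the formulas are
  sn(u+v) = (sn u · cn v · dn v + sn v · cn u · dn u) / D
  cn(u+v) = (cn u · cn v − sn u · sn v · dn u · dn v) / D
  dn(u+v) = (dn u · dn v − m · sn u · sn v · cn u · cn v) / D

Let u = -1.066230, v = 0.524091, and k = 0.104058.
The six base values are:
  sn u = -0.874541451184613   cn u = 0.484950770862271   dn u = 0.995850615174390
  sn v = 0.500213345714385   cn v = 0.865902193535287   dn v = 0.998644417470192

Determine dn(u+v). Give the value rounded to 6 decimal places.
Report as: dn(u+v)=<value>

m = k² = 0.010828067364
D = 1 − m·sn²u·sn²v = 0.9979278447251741
dn(u+v) = (dn u·dn v − m·sn u·sn v·cn u·cn v)/D = 0.9964897414423074/0.9979278447251741 = 0.9985589105560405

dn(u+v)=0.998559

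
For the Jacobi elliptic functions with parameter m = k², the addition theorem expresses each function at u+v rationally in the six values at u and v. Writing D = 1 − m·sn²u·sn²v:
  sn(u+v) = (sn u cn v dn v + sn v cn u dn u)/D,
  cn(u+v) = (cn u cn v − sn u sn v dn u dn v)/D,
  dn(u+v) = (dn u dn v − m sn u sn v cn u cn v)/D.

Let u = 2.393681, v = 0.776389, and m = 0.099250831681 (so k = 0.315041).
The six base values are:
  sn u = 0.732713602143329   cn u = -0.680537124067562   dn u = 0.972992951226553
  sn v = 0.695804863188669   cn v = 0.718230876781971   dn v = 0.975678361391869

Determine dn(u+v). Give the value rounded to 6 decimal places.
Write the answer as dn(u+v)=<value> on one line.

dn(u+v)=0.999855

m = k² = 0.099250831681
D = 1 − m·sn²u·sn²v = 0.9742025023180431
dn(u+v) = (dn u·dn v − m·sn u·sn v·cn u·cn v)/D = 0.9740608814927821/0.9742025023180431 = 0.9998546289658218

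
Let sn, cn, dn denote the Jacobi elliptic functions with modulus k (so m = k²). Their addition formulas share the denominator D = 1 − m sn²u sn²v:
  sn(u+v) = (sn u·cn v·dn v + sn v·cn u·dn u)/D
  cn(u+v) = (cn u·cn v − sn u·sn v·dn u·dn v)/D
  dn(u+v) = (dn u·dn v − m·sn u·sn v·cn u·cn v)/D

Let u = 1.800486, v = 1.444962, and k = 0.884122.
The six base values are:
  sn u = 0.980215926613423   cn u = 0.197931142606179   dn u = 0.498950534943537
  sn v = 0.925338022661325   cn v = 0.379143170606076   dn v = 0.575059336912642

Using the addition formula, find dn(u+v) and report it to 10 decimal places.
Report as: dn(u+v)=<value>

m = k² = 0.781671710884
D = 1 − m·sn²u·sn²v = 0.3569144959840539
dn(u+v) = (dn u·dn v − m·sn u·sn v·cn u·cn v)/D = 0.233719757440363/0.3569144959840539 = 0.6548340290745856

dn(u+v)=0.6548340291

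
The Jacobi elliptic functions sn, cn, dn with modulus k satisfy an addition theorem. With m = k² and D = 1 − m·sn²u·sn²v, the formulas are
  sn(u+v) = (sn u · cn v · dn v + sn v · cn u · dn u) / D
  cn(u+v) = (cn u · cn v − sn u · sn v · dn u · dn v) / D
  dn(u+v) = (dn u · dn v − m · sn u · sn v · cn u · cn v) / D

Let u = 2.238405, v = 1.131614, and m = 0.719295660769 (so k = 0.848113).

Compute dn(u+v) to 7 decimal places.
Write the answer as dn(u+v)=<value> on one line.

sn u = 0.9974862019371831, cn u = -0.07086096912217086, dn u = 0.53321301742269
sn v = 0.8404907266537029, cn v = 0.5418259299896329, dn v = 0.7013357300590626
m = k² = 0.719295660769
D = 1 − m·sn²u·sn²v = 0.4944232586417882
dn(u+v) = (dn u·dn v − m·sn u·sn v·cn u·cn v)/D = 0.3971147068024487/0.4944232586417882 = 0.8031877543409826

dn(u+v)=0.8031878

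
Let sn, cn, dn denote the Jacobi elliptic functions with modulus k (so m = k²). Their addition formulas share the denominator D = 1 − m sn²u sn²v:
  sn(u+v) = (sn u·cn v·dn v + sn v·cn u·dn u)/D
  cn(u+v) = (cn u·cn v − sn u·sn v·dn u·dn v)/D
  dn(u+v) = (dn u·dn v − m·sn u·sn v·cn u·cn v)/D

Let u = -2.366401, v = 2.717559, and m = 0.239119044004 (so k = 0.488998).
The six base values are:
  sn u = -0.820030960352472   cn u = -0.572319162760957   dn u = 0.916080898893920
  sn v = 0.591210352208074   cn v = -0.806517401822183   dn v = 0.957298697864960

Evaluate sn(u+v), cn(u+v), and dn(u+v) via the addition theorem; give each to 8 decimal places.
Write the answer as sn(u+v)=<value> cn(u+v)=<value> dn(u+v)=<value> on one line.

m = k² = 0.239119044004
D = 1 − m·sn²u·sn²v = 0.9437971000460714
sn(u+v) = (sn u·cn v·dn v + sn v·cn u·dn u)/D = 0.323161850171446/0.9437971000460714 = 0.3424060639258913
cn(u+v) = (cn u·cn v − sn u·sn v·dn u·dn v)/D = 0.8867465165700636/0.9437971000460714 = 0.9395520674165847
dn(u+v) = (dn u·dn v − m·sn u·sn v·cn u·cn v)/D = 0.9304734858702864/0.9437971000460714 = 0.9858829676684378

sn(u+v)=0.34240606 cn(u+v)=0.93955207 dn(u+v)=0.98588297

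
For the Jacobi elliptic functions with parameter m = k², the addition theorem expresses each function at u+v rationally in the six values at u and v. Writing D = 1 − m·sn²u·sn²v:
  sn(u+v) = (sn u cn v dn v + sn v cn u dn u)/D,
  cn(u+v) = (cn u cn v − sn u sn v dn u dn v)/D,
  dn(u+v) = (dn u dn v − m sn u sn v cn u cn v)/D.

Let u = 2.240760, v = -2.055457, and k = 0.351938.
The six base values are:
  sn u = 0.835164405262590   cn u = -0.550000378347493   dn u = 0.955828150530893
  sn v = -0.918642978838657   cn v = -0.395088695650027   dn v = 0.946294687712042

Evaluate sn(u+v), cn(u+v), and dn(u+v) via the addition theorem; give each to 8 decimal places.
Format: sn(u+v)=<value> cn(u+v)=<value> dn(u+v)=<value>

m = k² = 0.123860355844
D = 1 − m·sn²u·sn²v = 0.9270929046064731
sn(u+v) = (sn u·cn v·dn v + sn v·cn u·dn u)/D = 0.1706927878866932/0.9270929046064731 = 0.1841161625103234
cn(u+v) = (cn u·cn v − sn u·sn v·dn u·dn v)/D = 0.9112437796413951/0.9270929046064731 = 0.9829044911396387
dn(u+v) = (dn u·dn v − m·sn u·sn v·cn u·cn v)/D = 0.9251445589722471/0.9270929046064731 = 0.9978984353946134

sn(u+v)=0.18411616 cn(u+v)=0.98290449 dn(u+v)=0.99789844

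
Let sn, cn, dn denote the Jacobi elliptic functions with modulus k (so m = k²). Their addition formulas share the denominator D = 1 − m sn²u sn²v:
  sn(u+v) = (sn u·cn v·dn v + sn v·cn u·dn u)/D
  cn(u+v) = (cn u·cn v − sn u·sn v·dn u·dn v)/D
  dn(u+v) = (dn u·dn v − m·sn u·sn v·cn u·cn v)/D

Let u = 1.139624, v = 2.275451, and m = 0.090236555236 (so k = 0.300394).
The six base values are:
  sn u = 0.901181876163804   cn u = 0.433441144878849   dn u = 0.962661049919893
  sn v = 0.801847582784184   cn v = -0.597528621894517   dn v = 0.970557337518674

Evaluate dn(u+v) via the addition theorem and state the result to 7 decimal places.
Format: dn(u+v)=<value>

m = k² = 0.090236555236
D = 1 − m·sn²u·sn²v = 0.9528815436098221
dn(u+v) = (dn u·dn v − m·sn u·sn v·cn u·cn v)/D = 0.9512056447775954/0.9528815436098221 = 0.9982412306718862

dn(u+v)=0.9982412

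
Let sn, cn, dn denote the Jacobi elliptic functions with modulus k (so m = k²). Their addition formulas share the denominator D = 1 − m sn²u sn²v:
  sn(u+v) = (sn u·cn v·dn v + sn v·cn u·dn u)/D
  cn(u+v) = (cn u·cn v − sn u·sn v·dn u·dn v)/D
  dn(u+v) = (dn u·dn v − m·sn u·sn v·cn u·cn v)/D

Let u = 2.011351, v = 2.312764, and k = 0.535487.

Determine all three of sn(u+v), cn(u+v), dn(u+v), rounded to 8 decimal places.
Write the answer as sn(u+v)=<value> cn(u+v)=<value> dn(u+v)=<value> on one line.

sn u = 0.9666898875161166, cn u = -0.2559505057117055, dn u = 0.8555925516099523
sn v = 0.8674039018328982, cn v = -0.4976047337848224, dn v = 0.8855817669663417
m = k² = 0.286746327169
D = 1 − m·sn²u·sn²v = 0.7983886592987735
sn(u+v) = (sn u·cn v·dn v + sn v·cn u·dn u)/D = -0.6159431362195318/0.7983886592987735 = -0.7714828223643808
cn(u+v) = (cn u·cn v − sn u·sn v·dn u·dn v)/D = -0.5079749051291218/0.7983886592987735 = -0.6362501511172231
dn(u+v) = (dn u·dn v − m·sn u·sn v·cn u·cn v)/D = 0.7270742220702546/0.7983886592987735 = 0.910677041315749

sn(u+v)=-0.77148282 cn(u+v)=-0.63625015 dn(u+v)=0.91067704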